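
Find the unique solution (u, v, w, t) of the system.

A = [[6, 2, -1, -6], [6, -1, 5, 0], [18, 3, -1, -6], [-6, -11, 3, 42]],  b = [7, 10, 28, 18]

(2, -3, -1, 0)

Forward elimination on [A|b]:
R2 <- R2 - (1)*R1:  [  0  -3   6   6   3 ]
R3 <- R3 - (3)*R1:  [  0  -3   2  12   7 ]
R4 <- R4 - (-1)*R1:  [  0  -9   2  36  25 ]
R3 <- R3 - (1)*R2:  [  0   0  -4   6   4 ]
R4 <- R4 - (3)*R2:  [   0    0  -16   18   16 ]
R4 <- R4 - (4)*R3:  [  0   0   0  -6   0 ]
Row echelon form:
[ 6   2  -1  -6  |  7 ]
[ 0  -3   6   6  |  3 ]
[ 0   0  -4   6  |  4 ]
[ 0   0   0  -6  |  0 ]
Back-substitution:
t = (0) / -6 = 0
w = (4 - (6)*(0)) / -4 = -1
v = (3 - (6)*(-1) - (6)*(0)) / -3 = -3
u = (7 - (2)*(-3) - (-1)*(-1) - (-6)*(0)) / 6 = 2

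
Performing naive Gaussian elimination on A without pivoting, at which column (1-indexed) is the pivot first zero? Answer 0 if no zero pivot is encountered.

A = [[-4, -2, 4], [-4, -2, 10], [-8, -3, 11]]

first zero-pivot column = 2

Naive forward elimination:
R2 <- R2 - (1)*R1:  [ 0  0  6 ]
R3 <- R3 - (2)*R1:  [ 0  1  3 ]
Matrix at this point:
[ -4  -2  4 ]
[  0   0  6 ]
[  0   1  3 ]
Pivot entry (2,2) is zero but row 3 has 1 in column 2 -> naive elimination stops; a row interchange (e.g. R2 <-> R3) would be required here.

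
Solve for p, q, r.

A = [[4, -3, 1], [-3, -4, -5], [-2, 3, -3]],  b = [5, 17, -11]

(-2, -4, 1)

Forward elimination on [A|b]:
R2 <- R2 - (-3/4)*R1:  [     0  -25/4  -17/4   83/4 ]
R3 <- R3 - (-1/2)*R1:  [     0    3/2   -5/2  -17/2 ]
R3 <- R3 - (-6/25)*R2:  [      0       0  -88/25  -88/25 ]
Row echelon form:
[ 4     -3       1  |       5 ]
[ 0  -25/4   -17/4  |    83/4 ]
[ 0      0  -88/25  |  -88/25 ]
Back-substitution:
r = (-88/25) / (-88/25) = 1
q = (83/4 - (-17/4)*(1)) / (-25/4) = -4
p = (5 - (-3)*(-4) - (1)*(1)) / 4 = -2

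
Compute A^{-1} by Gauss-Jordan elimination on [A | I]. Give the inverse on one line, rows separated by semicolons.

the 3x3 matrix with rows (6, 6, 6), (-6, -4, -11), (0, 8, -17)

inverse = [13/3 25/6 -7/6; -17/6 -17/6 5/6; -4/3 -4/3 1/3]

Gauss-Jordan on [A | I]:
R1 <- (1/6)*R1:  [   1    1    1  |  1/6    0    0 ]
R2 <- R2 - (-6)*R1:  [  0   2  -5  |   1   1   0 ]
R2 <- (1/2)*R2:  [    0     1  -5/2  |   1/2   1/2     0 ]
R1 <- R1 - (1)*R2:  [    1     0   7/2  |  -1/3  -1/2     0 ]
R3 <- R3 - (8)*R2:  [  0   0   3  |  -4  -4   1 ]
R3 <- (1/3)*R3:  [    0     0     1  |  -4/3  -4/3   1/3 ]
R1 <- R1 - (7/2)*R3:  [    1     0     0  |  13/3  25/6  -7/6 ]
R2 <- R2 - (-5/2)*R3:  [     0      1      0  |  -17/6  -17/6    5/6 ]
Right block of [I | A^{-1}] is the inverse:
[  13/3   25/6  -7/6 ]
[ -17/6  -17/6   5/6 ]
[  -4/3   -4/3   1/3 ]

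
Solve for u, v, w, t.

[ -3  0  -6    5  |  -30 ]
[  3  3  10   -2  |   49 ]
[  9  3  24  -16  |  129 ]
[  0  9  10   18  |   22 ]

(-3, 4, 4, -3)

Forward elimination on [A|b]:
R2 <- R2 - (-1)*R1:  [  0   3   4   3  19 ]
R3 <- R3 - (-3)*R1:  [  0   3   6  -1  39 ]
R3 <- R3 - (1)*R2:  [  0   0   2  -4  20 ]
R4 <- R4 - (3)*R2:  [   0    0   -2    9  -35 ]
R4 <- R4 - (-1)*R3:  [   0    0    0    5  -15 ]
Row echelon form:
[ -3  0  -6   5  |  -30 ]
[  0  3   4   3  |   19 ]
[  0  0   2  -4  |   20 ]
[  0  0   0   5  |  -15 ]
Back-substitution:
t = (-15) / 5 = -3
w = (20 - (-4)*(-3)) / 2 = 4
v = (19 - (4)*(4) - (3)*(-3)) / 3 = 4
u = (-30 - (-6)*(4) - (5)*(-3)) / -3 = -3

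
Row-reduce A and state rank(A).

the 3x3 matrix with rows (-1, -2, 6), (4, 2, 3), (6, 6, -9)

Row reduction:
R2 <- R2 - (-4)*R1:  [  0  -6  27 ]
R3 <- R3 - (-6)*R1:  [  0  -6  27 ]
R3 <- R3 - (1)*R2:  [ 0  0  0 ]
Row echelon form:
[ -1  -2   6 ]
[  0  -6  27 ]
[  0   0   0 ]
Nonzero rows / pivot columns: 2

rank(A) = 2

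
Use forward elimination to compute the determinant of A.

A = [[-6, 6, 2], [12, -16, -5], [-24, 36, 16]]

det(A) = 120

Forward elimination:
R2 <- R2 - (-2)*R1:  [  0  -4  -1 ]
R3 <- R3 - (4)*R1:  [  0  12   8 ]
R3 <- R3 - (-3)*R2:  [ 0  0  5 ]
Upper-triangular form:
[ -6   6   2 ]
[  0  -4  -1 ]
[  0   0   5 ]
det(A) = (-1)^0 * (-6) * (-4) * (5) = 120  (0 row swaps -> sign +1)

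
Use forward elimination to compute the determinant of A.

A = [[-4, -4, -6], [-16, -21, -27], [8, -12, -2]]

det(A) = -40

Forward elimination:
R2 <- R2 - (4)*R1:  [  0  -5  -3 ]
R3 <- R3 - (-2)*R1:  [   0  -20  -14 ]
R3 <- R3 - (4)*R2:  [  0   0  -2 ]
Upper-triangular form:
[ -4  -4  -6 ]
[  0  -5  -3 ]
[  0   0  -2 ]
det(A) = (-1)^0 * (-4) * (-5) * (-2) = -40  (0 row swaps -> sign +1)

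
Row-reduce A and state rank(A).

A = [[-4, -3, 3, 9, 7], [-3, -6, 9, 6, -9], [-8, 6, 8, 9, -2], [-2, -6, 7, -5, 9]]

rank(A) = 4

Row reduction:
R2 <- R2 - (3/4)*R1:  [     0  -15/4   27/4   -3/4  -57/4 ]
R3 <- R3 - (2)*R1:  [   0   12    2   -9  -16 ]
R4 <- R4 - (1/2)*R1:  [     0   -9/2   11/2  -19/2   11/2 ]
R3 <- R3 - (-16/5)*R2:  [      0       0   118/5   -57/5  -308/5 ]
R4 <- R4 - (6/5)*R2:  [     0      0  -13/5  -43/5  113/5 ]
R4 <- R4 - (-13/118)*R3:  [         0          0          0  -1163/118     933/59 ]
Row echelon form:
[ -4     -3      3          9       7 ]
[  0  -15/4   27/4       -3/4   -57/4 ]
[  0      0  118/5      -57/5  -308/5 ]
[  0      0      0  -1163/118  933/59 ]
Nonzero rows / pivot columns: 4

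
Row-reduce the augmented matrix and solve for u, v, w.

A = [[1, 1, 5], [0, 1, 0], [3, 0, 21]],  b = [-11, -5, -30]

Forward elimination on [A|b]:
R3 <- R3 - (3)*R1:  [  0  -3   6   3 ]
R3 <- R3 - (-3)*R2:  [   0    0    6  -12 ]
Row echelon form:
[ 1  1  5  |  -11 ]
[ 0  1  0  |   -5 ]
[ 0  0  6  |  -12 ]
Back-substitution:
w = (-12) / 6 = -2
v = (-5) / 1 = -5
u = (-11 - (1)*(-5) - (5)*(-2)) / 1 = 4

(4, -5, -2)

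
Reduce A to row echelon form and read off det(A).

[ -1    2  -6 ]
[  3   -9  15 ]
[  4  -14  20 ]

det(A) = 6

Forward elimination:
R2 <- R2 - (-3)*R1:  [  0  -3  -3 ]
R3 <- R3 - (-4)*R1:  [  0  -6  -4 ]
R3 <- R3 - (2)*R2:  [ 0  0  2 ]
Upper-triangular form:
[ -1   2  -6 ]
[  0  -3  -3 ]
[  0   0   2 ]
det(A) = (-1)^0 * (-1) * (-3) * (2) = 6  (0 row swaps -> sign +1)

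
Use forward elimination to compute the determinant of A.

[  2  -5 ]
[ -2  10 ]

Forward elimination:
R2 <- R2 - (-1)*R1:  [ 0  5 ]
Upper-triangular form:
[ 2  -5 ]
[ 0   5 ]
det(A) = (-1)^0 * (2) * (5) = 10  (0 row swaps -> sign +1)

det(A) = 10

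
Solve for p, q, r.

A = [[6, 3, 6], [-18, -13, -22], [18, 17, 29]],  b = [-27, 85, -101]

(-2, 3, -4)

Forward elimination on [A|b]:
R2 <- R2 - (-3)*R1:  [  0  -4  -4   4 ]
R3 <- R3 - (3)*R1:  [   0    8   11  -20 ]
R3 <- R3 - (-2)*R2:  [   0    0    3  -12 ]
Row echelon form:
[ 6   3   6  |  -27 ]
[ 0  -4  -4  |    4 ]
[ 0   0   3  |  -12 ]
Back-substitution:
r = (-12) / 3 = -4
q = (4 - (-4)*(-4)) / -4 = 3
p = (-27 - (3)*(3) - (6)*(-4)) / 6 = -2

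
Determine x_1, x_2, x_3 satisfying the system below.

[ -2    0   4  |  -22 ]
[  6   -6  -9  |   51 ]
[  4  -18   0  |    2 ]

Forward elimination on [A|b]:
R2 <- R2 - (-3)*R1:  [   0   -6    3  -15 ]
R3 <- R3 - (-2)*R1:  [   0  -18    8  -42 ]
R3 <- R3 - (3)*R2:  [  0   0  -1   3 ]
Row echelon form:
[ -2   0   4  |  -22 ]
[  0  -6   3  |  -15 ]
[  0   0  -1  |    3 ]
Back-substitution:
x_3 = (3) / -1 = -3
x_2 = (-15 - (3)*(-3)) / -6 = 1
x_1 = (-22 - (4)*(-3)) / -2 = 5

(5, 1, -3)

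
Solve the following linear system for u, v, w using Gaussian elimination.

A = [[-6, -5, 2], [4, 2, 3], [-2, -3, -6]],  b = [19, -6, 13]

(1, -5, 0)

Forward elimination on [A|b]:
R2 <- R2 - (-2/3)*R1:  [    0  -4/3  13/3  20/3 ]
R3 <- R3 - (1/3)*R1:  [     0   -4/3  -20/3   20/3 ]
R3 <- R3 - (1)*R2:  [   0    0  -11    0 ]
Row echelon form:
[ -6    -5     2  |    19 ]
[  0  -4/3  13/3  |  20/3 ]
[  0     0   -11  |     0 ]
Back-substitution:
w = (0) / -11 = 0
v = (20/3 - (13/3)*(0)) / (-4/3) = -5
u = (19 - (-5)*(-5) - (2)*(0)) / -6 = 1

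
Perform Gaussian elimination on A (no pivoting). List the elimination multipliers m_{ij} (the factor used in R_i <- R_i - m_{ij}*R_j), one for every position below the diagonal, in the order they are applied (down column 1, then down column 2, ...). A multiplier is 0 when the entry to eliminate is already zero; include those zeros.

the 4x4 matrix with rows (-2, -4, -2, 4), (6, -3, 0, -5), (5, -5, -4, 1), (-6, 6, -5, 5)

Forward elimination:
R2 <- R2 - (-3)*R1:  [   0  -15   -6    7 ]
R3 <- R3 - (-5/2)*R1:  [   0  -15   -9   11 ]
R4 <- R4 - (3)*R1:  [  0  18   1  -7 ]
R3 <- R3 - (1)*R2:  [  0   0  -3   4 ]
R4 <- R4 - (-6/5)*R2:  [     0      0  -31/5    7/5 ]
R4 <- R4 - (31/15)*R3:  [       0        0        0  -103/15 ]
Multipliers (in order of application): m_{21} = -3, m_{31} = -5/2, m_{41} = 3, m_{32} = 1, m_{42} = -6/5, m_{43} = 31/15

multipliers: -3, -5/2, 3, 1, -6/5, 31/15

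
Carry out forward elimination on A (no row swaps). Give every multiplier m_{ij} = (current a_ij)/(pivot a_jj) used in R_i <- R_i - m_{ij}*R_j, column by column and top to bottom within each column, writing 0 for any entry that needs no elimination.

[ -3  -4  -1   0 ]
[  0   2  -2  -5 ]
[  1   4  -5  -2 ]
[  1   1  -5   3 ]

Forward elimination:
R2: entry in column 1 is already 0 -> m_{21} = 0 (no row operation needed)
R3 <- R3 - (-1/3)*R1:  [     0    8/3  -16/3     -2 ]
R4 <- R4 - (-1/3)*R1:  [     0   -1/3  -16/3      3 ]
R3 <- R3 - (4/3)*R2:  [    0     0  -8/3  14/3 ]
R4 <- R4 - (-1/6)*R2:  [     0      0  -17/3   13/6 ]
R4 <- R4 - (17/8)*R3:  [     0      0      0  -31/4 ]
Multipliers (in order of application): m_{21} = 0, m_{31} = -1/3, m_{41} = -1/3, m_{32} = 4/3, m_{42} = -1/6, m_{43} = 17/8

multipliers: 0, -1/3, -1/3, 4/3, -1/6, 17/8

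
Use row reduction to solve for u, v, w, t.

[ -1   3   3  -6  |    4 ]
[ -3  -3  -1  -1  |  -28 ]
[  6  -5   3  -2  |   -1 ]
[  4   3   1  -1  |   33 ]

(5, 5, -2, 0)

Forward elimination on [A|b]:
R2 <- R2 - (3)*R1:  [   0  -12  -10   17  -40 ]
R3 <- R3 - (-6)*R1:  [   0   13   21  -38   23 ]
R4 <- R4 - (-4)*R1:  [   0   15   13  -25   49 ]
R3 <- R3 - (-13/12)*R2:  [       0        0     61/6  -235/12    -61/3 ]
R4 <- R4 - (-5/4)*R2:  [     0      0    1/2  -15/4     -1 ]
R4 <- R4 - (3/61)*R3:  [       0        0        0  -170/61        0 ]
Row echelon form:
[ -1    3     3       -6  |      4 ]
[  0  -12   -10       17  |    -40 ]
[  0    0  61/6  -235/12  |  -61/3 ]
[  0    0     0  -170/61  |      0 ]
Back-substitution:
t = (0) / (-170/61) = 0
w = (-61/3 - (-235/12)*(0)) / (61/6) = -2
v = (-40 - (-10)*(-2) - (17)*(0)) / -12 = 5
u = (4 - (3)*(5) - (3)*(-2) - (-6)*(0)) / -1 = 5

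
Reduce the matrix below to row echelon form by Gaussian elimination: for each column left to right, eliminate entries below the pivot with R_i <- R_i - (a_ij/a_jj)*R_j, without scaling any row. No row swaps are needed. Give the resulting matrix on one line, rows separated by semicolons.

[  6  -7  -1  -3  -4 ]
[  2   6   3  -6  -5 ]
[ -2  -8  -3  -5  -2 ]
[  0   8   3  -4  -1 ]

REF = [6 -7 -1 -3 -4; 0 25/3 10/3 -5 -11/3; 0 0 4/5 -61/5 -197/25; 0 0 0 -9/4 11/20]

Forward elimination:
R2 <- R2 - (1/3)*R1:  [     0   25/3   10/3     -5  -11/3 ]
R3 <- R3 - (-1/3)*R1:  [     0  -31/3  -10/3     -6  -10/3 ]
R3 <- R3 - (-31/25)*R2:  [       0        0      4/5    -61/5  -197/25 ]
R4 <- R4 - (24/25)*R2:  [     0      0   -1/5    4/5  63/25 ]
R4 <- R4 - (-1/4)*R3:  [     0      0      0   -9/4  11/20 ]
Row echelon form:
[ 6    -7    -1     -3       -4 ]
[ 0  25/3  10/3     -5    -11/3 ]
[ 0     0   4/5  -61/5  -197/25 ]
[ 0     0     0   -9/4    11/20 ]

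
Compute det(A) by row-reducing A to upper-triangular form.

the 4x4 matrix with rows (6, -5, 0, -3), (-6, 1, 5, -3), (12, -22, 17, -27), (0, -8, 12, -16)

Forward elimination:
R2 <- R2 - (-1)*R1:  [  0  -4   5  -6 ]
R3 <- R3 - (2)*R1:  [   0  -12   17  -21 ]
R3 <- R3 - (3)*R2:  [  0   0   2  -3 ]
R4 <- R4 - (2)*R2:  [  0   0   2  -4 ]
R4 <- R4 - (1)*R3:  [  0   0   0  -1 ]
Upper-triangular form:
[ 6  -5  0  -3 ]
[ 0  -4  5  -6 ]
[ 0   0  2  -3 ]
[ 0   0  0  -1 ]
det(A) = (-1)^0 * (6) * (-4) * (2) * (-1) = 48  (0 row swaps -> sign +1)

det(A) = 48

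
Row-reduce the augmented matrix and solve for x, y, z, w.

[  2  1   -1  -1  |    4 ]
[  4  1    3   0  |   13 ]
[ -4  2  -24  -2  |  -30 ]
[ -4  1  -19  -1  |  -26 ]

(2, 2, 1, 1)

Forward elimination on [A|b]:
R2 <- R2 - (2)*R1:  [  0  -1   5   2   5 ]
R3 <- R3 - (-2)*R1:  [   0    4  -26   -4  -22 ]
R4 <- R4 - (-2)*R1:  [   0    3  -21   -3  -18 ]
R3 <- R3 - (-4)*R2:  [  0   0  -6   4  -2 ]
R4 <- R4 - (-3)*R2:  [  0   0  -6   3  -3 ]
R4 <- R4 - (1)*R3:  [  0   0   0  -1  -1 ]
Row echelon form:
[ 2   1  -1  -1  |   4 ]
[ 0  -1   5   2  |   5 ]
[ 0   0  -6   4  |  -2 ]
[ 0   0   0  -1  |  -1 ]
Back-substitution:
w = (-1) / -1 = 1
z = (-2 - (4)*(1)) / -6 = 1
y = (5 - (5)*(1) - (2)*(1)) / -1 = 2
x = (4 - (1)*(2) - (-1)*(1) - (-1)*(1)) / 2 = 2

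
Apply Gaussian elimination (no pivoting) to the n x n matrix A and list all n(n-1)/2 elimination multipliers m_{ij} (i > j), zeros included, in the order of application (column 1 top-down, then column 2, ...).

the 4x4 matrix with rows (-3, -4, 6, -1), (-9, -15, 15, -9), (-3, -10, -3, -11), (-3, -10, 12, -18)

multipliers: 3, 1, 1, 2, 2, -4

Forward elimination:
R2 <- R2 - (3)*R1:  [  0  -3  -3  -6 ]
R3 <- R3 - (1)*R1:  [   0   -6   -9  -10 ]
R4 <- R4 - (1)*R1:  [   0   -6    6  -17 ]
R3 <- R3 - (2)*R2:  [  0   0  -3   2 ]
R4 <- R4 - (2)*R2:  [  0   0  12  -5 ]
R4 <- R4 - (-4)*R3:  [ 0  0  0  3 ]
Multipliers (in order of application): m_{21} = 3, m_{31} = 1, m_{41} = 1, m_{32} = 2, m_{42} = 2, m_{43} = -4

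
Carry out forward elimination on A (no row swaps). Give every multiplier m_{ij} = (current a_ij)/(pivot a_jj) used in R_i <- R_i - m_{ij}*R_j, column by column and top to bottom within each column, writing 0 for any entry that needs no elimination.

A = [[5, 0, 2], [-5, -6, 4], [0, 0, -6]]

Forward elimination:
R2 <- R2 - (-1)*R1:  [  0  -6   6 ]
R3: entry in column 1 is already 0 -> m_{31} = 0 (no row operation needed)
R3: entry in column 2 is already 0 -> m_{32} = 0 (no row operation needed)
Multipliers (in order of application): m_{21} = -1, m_{31} = 0, m_{32} = 0

multipliers: -1, 0, 0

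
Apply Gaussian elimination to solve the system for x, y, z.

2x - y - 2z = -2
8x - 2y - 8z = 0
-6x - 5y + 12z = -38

(-1, 4, -2)

Forward elimination on [A|b]:
R2 <- R2 - (4)*R1:  [ 0  2  0  8 ]
R3 <- R3 - (-3)*R1:  [   0   -8    6  -44 ]
R3 <- R3 - (-4)*R2:  [   0    0    6  -12 ]
Row echelon form:
[ 2  -1  -2  |   -2 ]
[ 0   2   0  |    8 ]
[ 0   0   6  |  -12 ]
Back-substitution:
z = (-12) / 6 = -2
y = (8) / 2 = 4
x = (-2 - (-1)*(4) - (-2)*(-2)) / 2 = -1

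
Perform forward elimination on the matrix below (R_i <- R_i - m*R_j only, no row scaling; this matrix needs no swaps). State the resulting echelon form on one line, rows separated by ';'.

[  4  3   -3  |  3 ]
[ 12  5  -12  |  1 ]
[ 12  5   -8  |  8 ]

Forward elimination:
R2 <- R2 - (3)*R1:  [  0  -4  -3  -8 ]
R3 <- R3 - (3)*R1:  [  0  -4   1  -1 ]
R3 <- R3 - (1)*R2:  [ 0  0  4  7 ]
Row echelon form:
[ 4   3  -3  |   3 ]
[ 0  -4  -3  |  -8 ]
[ 0   0   4  |   7 ]

REF = [4 3 -3 3; 0 -4 -3 -8; 0 0 4 7]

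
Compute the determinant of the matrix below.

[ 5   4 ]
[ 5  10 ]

Forward elimination:
R2 <- R2 - (1)*R1:  [ 0  6 ]
Upper-triangular form:
[ 5  4 ]
[ 0  6 ]
det(A) = (-1)^0 * (5) * (6) = 30  (0 row swaps -> sign +1)

det(A) = 30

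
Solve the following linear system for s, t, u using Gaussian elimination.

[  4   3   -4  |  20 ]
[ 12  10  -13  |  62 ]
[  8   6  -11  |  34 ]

Forward elimination on [A|b]:
R2 <- R2 - (3)*R1:  [  0   1  -1   2 ]
R3 <- R3 - (2)*R1:  [  0   0  -3  -6 ]
Row echelon form:
[ 4  3  -4  |  20 ]
[ 0  1  -1  |   2 ]
[ 0  0  -3  |  -6 ]
Back-substitution:
u = (-6) / -3 = 2
t = (2 - (-1)*(2)) / 1 = 4
s = (20 - (3)*(4) - (-4)*(2)) / 4 = 4

(4, 4, 2)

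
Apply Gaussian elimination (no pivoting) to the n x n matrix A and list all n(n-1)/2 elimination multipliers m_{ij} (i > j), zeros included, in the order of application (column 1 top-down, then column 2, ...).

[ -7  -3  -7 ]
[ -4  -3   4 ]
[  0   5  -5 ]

Forward elimination:
R2 <- R2 - (4/7)*R1:  [    0  -9/7     8 ]
R3: entry in column 1 is already 0 -> m_{31} = 0 (no row operation needed)
R3 <- R3 - (-35/9)*R2:  [     0      0  235/9 ]
Multipliers (in order of application): m_{21} = 4/7, m_{31} = 0, m_{32} = -35/9

multipliers: 4/7, 0, -35/9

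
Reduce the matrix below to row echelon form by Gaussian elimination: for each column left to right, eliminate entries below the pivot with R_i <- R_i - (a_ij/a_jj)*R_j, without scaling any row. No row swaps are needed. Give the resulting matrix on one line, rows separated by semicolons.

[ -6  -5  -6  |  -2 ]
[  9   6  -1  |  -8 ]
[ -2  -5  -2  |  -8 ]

REF = [-6 -5 -6 -2; 0 -3/2 -10 -11; 0 0 200/9 154/9]

Forward elimination:
R2 <- R2 - (-3/2)*R1:  [    0  -3/2   -10   -11 ]
R3 <- R3 - (1/3)*R1:  [     0  -10/3      0  -22/3 ]
R3 <- R3 - (20/9)*R2:  [     0      0  200/9  154/9 ]
Row echelon form:
[ -6    -5     -6  |     -2 ]
[  0  -3/2    -10  |    -11 ]
[  0     0  200/9  |  154/9 ]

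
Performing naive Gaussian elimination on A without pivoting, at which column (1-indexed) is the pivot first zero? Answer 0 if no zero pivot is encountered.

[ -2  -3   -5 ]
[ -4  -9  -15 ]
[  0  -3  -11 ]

Naive forward elimination:
R2 <- R2 - (2)*R1:  [  0  -3  -5 ]
R3 <- R3 - (1)*R2:  [  0   0  -6 ]
All pivots nonzero; naive elimination completes without hitting a zero pivot.

first zero-pivot column = 0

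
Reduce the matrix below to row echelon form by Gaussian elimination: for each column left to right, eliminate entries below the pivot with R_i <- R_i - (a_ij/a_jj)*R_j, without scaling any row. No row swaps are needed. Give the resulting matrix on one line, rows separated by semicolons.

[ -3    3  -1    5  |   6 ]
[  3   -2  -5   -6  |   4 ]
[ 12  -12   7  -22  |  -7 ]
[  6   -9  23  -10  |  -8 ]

REF = [-3 3 -1 5 6; 0 1 -6 -1 10; 0 0 3 -2 17; 0 0 0 -1 17]

Forward elimination:
R2 <- R2 - (-1)*R1:  [  0   1  -6  -1  10 ]
R3 <- R3 - (-4)*R1:  [  0   0   3  -2  17 ]
R4 <- R4 - (-2)*R1:  [  0  -3  21   0   4 ]
R4 <- R4 - (-3)*R2:  [  0   0   3  -3  34 ]
R4 <- R4 - (1)*R3:  [  0   0   0  -1  17 ]
Row echelon form:
[ -3  3  -1   5  |   6 ]
[  0  1  -6  -1  |  10 ]
[  0  0   3  -2  |  17 ]
[  0  0   0  -1  |  17 ]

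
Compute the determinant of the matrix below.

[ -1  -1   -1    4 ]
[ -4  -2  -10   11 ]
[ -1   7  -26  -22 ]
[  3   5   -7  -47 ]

Forward elimination:
R2 <- R2 - (4)*R1:  [  0   2  -6  -5 ]
R3 <- R3 - (1)*R1:  [   0    8  -25  -26 ]
R4 <- R4 - (-3)*R1:  [   0    2  -10  -35 ]
R3 <- R3 - (4)*R2:  [  0   0  -1  -6 ]
R4 <- R4 - (1)*R2:  [   0    0   -4  -30 ]
R4 <- R4 - (4)*R3:  [  0   0   0  -6 ]
Upper-triangular form:
[ -1  -1  -1   4 ]
[  0   2  -6  -5 ]
[  0   0  -1  -6 ]
[  0   0   0  -6 ]
det(A) = (-1)^0 * (-1) * (2) * (-1) * (-6) = -12  (0 row swaps -> sign +1)

det(A) = -12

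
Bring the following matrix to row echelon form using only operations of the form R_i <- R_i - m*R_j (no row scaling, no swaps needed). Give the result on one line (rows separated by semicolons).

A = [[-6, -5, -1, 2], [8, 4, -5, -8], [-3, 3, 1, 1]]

REF = [-6 -5 -1 2; 0 -8/3 -19/3 -16/3; 0 0 -185/16 -11]

Forward elimination:
R2 <- R2 - (-4/3)*R1:  [     0   -8/3  -19/3  -16/3 ]
R3 <- R3 - (1/2)*R1:  [    0  11/2   3/2     0 ]
R3 <- R3 - (-33/16)*R2:  [       0        0  -185/16      -11 ]
Row echelon form:
[ -6    -5       -1      2 ]
[  0  -8/3    -19/3  -16/3 ]
[  0     0  -185/16    -11 ]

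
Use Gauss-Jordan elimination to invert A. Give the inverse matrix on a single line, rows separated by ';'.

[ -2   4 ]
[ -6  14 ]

inverse = [-7/2 1; -3/2 1/2]

Gauss-Jordan on [A | I]:
R1 <- (1/-2)*R1:  [    1    -2  |  -1/2     0 ]
R2 <- R2 - (-6)*R1:  [  0   2  |  -3   1 ]
R2 <- (1/2)*R2:  [    0     1  |  -3/2   1/2 ]
R1 <- R1 - (-2)*R2:  [    1     0  |  -7/2     1 ]
Right block of [I | A^{-1}] is the inverse:
[ -7/2    1 ]
[ -3/2  1/2 ]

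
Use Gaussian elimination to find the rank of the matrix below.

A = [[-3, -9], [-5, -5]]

Row reduction:
R2 <- R2 - (5/3)*R1:  [  0  10 ]
Row echelon form:
[ -3  -9 ]
[  0  10 ]
Nonzero rows / pivot columns: 2

rank(A) = 2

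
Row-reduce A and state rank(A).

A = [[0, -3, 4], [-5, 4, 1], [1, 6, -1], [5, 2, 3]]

rank(A) = 3

Row reduction:
R1 <-> R2   (pivot in column 1 was zero)
[ -5   4   1 ]
[  0  -3   4 ]
[  1   6  -1 ]
[  5   2   3 ]
R3 <- R3 - (-1/5)*R1:  [    0  34/5  -4/5 ]
R4 <- R4 - (-1)*R1:  [ 0  6  4 ]
R3 <- R3 - (-34/15)*R2:  [      0       0  124/15 ]
R4 <- R4 - (-2)*R2:  [  0   0  12 ]
R4 <- R4 - (45/31)*R3:  [ 0  0  0 ]
Row echelon form:
[ -5   4       1 ]
[  0  -3       4 ]
[  0   0  124/15 ]
[  0   0       0 ]
Nonzero rows / pivot columns: 3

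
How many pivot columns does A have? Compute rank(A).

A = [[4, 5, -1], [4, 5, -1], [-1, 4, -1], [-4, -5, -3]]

rank(A) = 3

Row reduction:
R2 <- R2 - (1)*R1:  [ 0  0  0 ]
R3 <- R3 - (-1/4)*R1:  [    0  21/4  -5/4 ]
R4 <- R4 - (-1)*R1:  [  0   0  -4 ]
R2 <-> R3   (pivot in column 2 was zero)
[ 4     5    -1 ]
[ 0  21/4  -5/4 ]
[ 0     0     0 ]
[ 0     0    -4 ]
R3 <-> R4   (pivot in column 3 was zero)
[ 4     5    -1 ]
[ 0  21/4  -5/4 ]
[ 0     0    -4 ]
[ 0     0     0 ]
Row echelon form:
[ 4     5    -1 ]
[ 0  21/4  -5/4 ]
[ 0     0    -4 ]
[ 0     0     0 ]
Nonzero rows / pivot columns: 3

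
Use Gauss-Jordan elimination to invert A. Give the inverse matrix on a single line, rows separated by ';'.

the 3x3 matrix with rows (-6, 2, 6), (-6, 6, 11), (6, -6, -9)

inverse = [-1/4 3/8 7/24; -1/4 -3/8 -5/8; 0 1/2 1/2]

Gauss-Jordan on [A | I]:
R1 <- (1/-6)*R1:  [    1  -1/3    -1  |  -1/6     0     0 ]
R2 <- R2 - (-6)*R1:  [  0   4   5  |  -1   1   0 ]
R3 <- R3 - (6)*R1:  [  0  -4  -3  |   1   0   1 ]
R2 <- (1/4)*R2:  [    0     1   5/4  |  -1/4   1/4     0 ]
R1 <- R1 - (-1/3)*R2:  [     1      0  -7/12  |   -1/4   1/12      0 ]
R3 <- R3 - (-4)*R2:  [ 0  0  2  |  0  1  1 ]
R3 <- (1/2)*R3:  [   0    0    1  |    0  1/2  1/2 ]
R1 <- R1 - (-7/12)*R3:  [    1     0     0  |  -1/4   3/8  7/24 ]
R2 <- R2 - (5/4)*R3:  [    0     1     0  |  -1/4  -3/8  -5/8 ]
Right block of [I | A^{-1}] is the inverse:
[ -1/4   3/8  7/24 ]
[ -1/4  -3/8  -5/8 ]
[    0   1/2   1/2 ]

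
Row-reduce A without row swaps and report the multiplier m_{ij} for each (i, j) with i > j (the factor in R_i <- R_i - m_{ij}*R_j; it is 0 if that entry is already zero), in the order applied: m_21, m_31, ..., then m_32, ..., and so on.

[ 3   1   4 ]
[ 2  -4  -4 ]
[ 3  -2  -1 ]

multipliers: 2/3, 1, 9/14

Forward elimination:
R2 <- R2 - (2/3)*R1:  [     0  -14/3  -20/3 ]
R3 <- R3 - (1)*R1:  [  0  -3  -5 ]
R3 <- R3 - (9/14)*R2:  [    0     0  -5/7 ]
Multipliers (in order of application): m_{21} = 2/3, m_{31} = 1, m_{32} = 9/14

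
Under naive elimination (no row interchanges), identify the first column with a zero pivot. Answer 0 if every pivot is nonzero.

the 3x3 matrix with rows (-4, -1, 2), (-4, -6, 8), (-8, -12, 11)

first zero-pivot column = 0

Naive forward elimination:
R2 <- R2 - (1)*R1:  [  0  -5   6 ]
R3 <- R3 - (2)*R1:  [   0  -10    7 ]
R3 <- R3 - (2)*R2:  [  0   0  -5 ]
All pivots nonzero; naive elimination completes without hitting a zero pivot.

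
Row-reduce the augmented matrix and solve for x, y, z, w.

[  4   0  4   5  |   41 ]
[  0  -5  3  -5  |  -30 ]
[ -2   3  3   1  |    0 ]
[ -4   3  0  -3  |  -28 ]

Forward elimination on [A|b]:
R3 <- R3 - (-1/2)*R1:  [    0     3     5   7/2  41/2 ]
R4 <- R4 - (-1)*R1:  [  0   3   4   2  13 ]
R3 <- R3 - (-3/5)*R2:  [    0     0  34/5   1/2   5/2 ]
R4 <- R4 - (-3/5)*R2:  [    0     0  29/5    -1    -5 ]
R4 <- R4 - (29/34)*R3:  [       0        0        0   -97/68  -485/68 ]
Row echelon form:
[ 4   0     4       5  |       41 ]
[ 0  -5     3      -5  |      -30 ]
[ 0   0  34/5     1/2  |      5/2 ]
[ 0   0     0  -97/68  |  -485/68 ]
Back-substitution:
w = (-485/68) / (-97/68) = 5
z = (5/2 - (1/2)*(5)) / (34/5) = 0
y = (-30 - (3)*(0) - (-5)*(5)) / -5 = 1
x = (41 - (4)*(0) - (5)*(5)) / 4 = 4

(4, 1, 0, 5)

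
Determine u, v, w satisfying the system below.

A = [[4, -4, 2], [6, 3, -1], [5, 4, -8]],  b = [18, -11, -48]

Forward elimination on [A|b]:
R2 <- R2 - (3/2)*R1:  [   0    9   -4  -38 ]
R3 <- R3 - (5/4)*R1:  [      0       9   -21/2  -141/2 ]
R3 <- R3 - (1)*R2:  [     0      0  -13/2  -65/2 ]
Row echelon form:
[ 4  -4      2  |     18 ]
[ 0   9     -4  |    -38 ]
[ 0   0  -13/2  |  -65/2 ]
Back-substitution:
w = (-65/2) / (-13/2) = 5
v = (-38 - (-4)*(5)) / 9 = -2
u = (18 - (-4)*(-2) - (2)*(5)) / 4 = 0

(0, -2, 5)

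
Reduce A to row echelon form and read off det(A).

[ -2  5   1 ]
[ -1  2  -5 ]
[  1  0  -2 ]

Forward elimination:
R2 <- R2 - (1/2)*R1:  [     0   -1/2  -11/2 ]
R3 <- R3 - (-1/2)*R1:  [    0   5/2  -3/2 ]
R3 <- R3 - (-5)*R2:  [   0    0  -29 ]
Upper-triangular form:
[ -2     5      1 ]
[  0  -1/2  -11/2 ]
[  0     0    -29 ]
det(A) = (-1)^0 * (-2) * (-1/2) * (-29) = -29  (0 row swaps -> sign +1)

det(A) = -29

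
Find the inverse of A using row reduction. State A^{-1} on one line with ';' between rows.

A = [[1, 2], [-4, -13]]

inverse = [13/5 2/5; -4/5 -1/5]

Gauss-Jordan on [A | I]:
R2 <- R2 - (-4)*R1:  [  0  -5  |   4   1 ]
R2 <- (1/-5)*R2:  [    0     1  |  -4/5  -1/5 ]
R1 <- R1 - (2)*R2:  [    1     0  |  13/5   2/5 ]
Right block of [I | A^{-1}] is the inverse:
[ 13/5   2/5 ]
[ -4/5  -1/5 ]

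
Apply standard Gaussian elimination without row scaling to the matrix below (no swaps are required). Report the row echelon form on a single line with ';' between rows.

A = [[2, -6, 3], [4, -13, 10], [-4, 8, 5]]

REF = [2 -6 3; 0 -1 4; 0 0 -5]

Forward elimination:
R2 <- R2 - (2)*R1:  [  0  -1   4 ]
R3 <- R3 - (-2)*R1:  [  0  -4  11 ]
R3 <- R3 - (4)*R2:  [  0   0  -5 ]
Row echelon form:
[ 2  -6   3 ]
[ 0  -1   4 ]
[ 0   0  -5 ]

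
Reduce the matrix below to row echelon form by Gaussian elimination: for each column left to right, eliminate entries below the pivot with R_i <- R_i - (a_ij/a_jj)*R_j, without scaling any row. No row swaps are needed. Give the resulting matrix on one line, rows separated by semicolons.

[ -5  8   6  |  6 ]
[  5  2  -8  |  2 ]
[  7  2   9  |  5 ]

Forward elimination:
R2 <- R2 - (-1)*R1:  [  0  10  -2   8 ]
R3 <- R3 - (-7/5)*R1:  [    0  66/5  87/5  67/5 ]
R3 <- R3 - (33/25)*R2:  [      0       0  501/25   71/25 ]
Row echelon form:
[ -5   8       6  |      6 ]
[  0  10      -2  |      8 ]
[  0   0  501/25  |  71/25 ]

REF = [-5 8 6 6; 0 10 -2 8; 0 0 501/25 71/25]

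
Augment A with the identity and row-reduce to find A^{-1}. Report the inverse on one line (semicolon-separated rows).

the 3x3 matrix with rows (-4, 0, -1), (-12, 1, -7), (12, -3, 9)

Gauss-Jordan on [A | I]:
R1 <- (1/-4)*R1:  [    1     0   1/4  |  -1/4     0     0 ]
R2 <- R2 - (-12)*R1:  [  0   1  -4  |  -3   1   0 ]
R3 <- R3 - (12)*R1:  [  0  -3   6  |   3   0   1 ]
R3 <- R3 - (-3)*R2:  [  0   0  -6  |  -6   3   1 ]
R3 <- (1/-6)*R3:  [    0     0     1  |     1  -1/2  -1/6 ]
R1 <- R1 - (1/4)*R3:  [    1     0     0  |  -1/2   1/8  1/24 ]
R2 <- R2 - (-4)*R3:  [    0     1     0  |     1    -1  -2/3 ]
Right block of [I | A^{-1}] is the inverse:
[ -1/2   1/8  1/24 ]
[    1    -1  -2/3 ]
[    1  -1/2  -1/6 ]

inverse = [-1/2 1/8 1/24; 1 -1 -2/3; 1 -1/2 -1/6]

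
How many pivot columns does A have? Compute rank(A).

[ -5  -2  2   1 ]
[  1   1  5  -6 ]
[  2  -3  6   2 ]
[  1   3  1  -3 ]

rank(A) = 4

Row reduction:
R2 <- R2 - (-1/5)*R1:  [     0    3/5   27/5  -29/5 ]
R3 <- R3 - (-2/5)*R1:  [     0  -19/5   34/5   12/5 ]
R4 <- R4 - (-1/5)*R1:  [     0   13/5    7/5  -14/5 ]
R3 <- R3 - (-19/3)*R2:  [      0       0      41  -103/3 ]
R4 <- R4 - (13/3)*R2:  [    0     0   -22  67/3 ]
R4 <- R4 - (-22/41)*R3:  [       0        0        0  481/123 ]
Row echelon form:
[ -5   -2     2        1 ]
[  0  3/5  27/5    -29/5 ]
[  0    0    41   -103/3 ]
[  0    0     0  481/123 ]
Nonzero rows / pivot columns: 4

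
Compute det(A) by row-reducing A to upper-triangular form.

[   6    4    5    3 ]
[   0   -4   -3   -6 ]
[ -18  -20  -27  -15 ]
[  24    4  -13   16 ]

det(A) = -288

Forward elimination:
R3 <- R3 - (-3)*R1:  [   0   -8  -12   -6 ]
R4 <- R4 - (4)*R1:  [   0  -12  -33    4 ]
R3 <- R3 - (2)*R2:  [  0   0  -6   6 ]
R4 <- R4 - (3)*R2:  [   0    0  -24   22 ]
R4 <- R4 - (4)*R3:  [  0   0   0  -2 ]
Upper-triangular form:
[ 6   4   5   3 ]
[ 0  -4  -3  -6 ]
[ 0   0  -6   6 ]
[ 0   0   0  -2 ]
det(A) = (-1)^0 * (6) * (-4) * (-6) * (-2) = -288  (0 row swaps -> sign +1)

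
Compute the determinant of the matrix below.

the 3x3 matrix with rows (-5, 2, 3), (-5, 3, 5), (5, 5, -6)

Forward elimination:
R2 <- R2 - (1)*R1:  [ 0  1  2 ]
R3 <- R3 - (-1)*R1:  [  0   7  -3 ]
R3 <- R3 - (7)*R2:  [   0    0  -17 ]
Upper-triangular form:
[ -5  2    3 ]
[  0  1    2 ]
[  0  0  -17 ]
det(A) = (-1)^0 * (-5) * (1) * (-17) = 85  (0 row swaps -> sign +1)

det(A) = 85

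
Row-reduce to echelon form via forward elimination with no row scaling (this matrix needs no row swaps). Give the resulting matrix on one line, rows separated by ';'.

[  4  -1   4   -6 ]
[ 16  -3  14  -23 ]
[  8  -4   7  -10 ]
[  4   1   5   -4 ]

Forward elimination:
R2 <- R2 - (4)*R1:  [  0   1  -2   1 ]
R3 <- R3 - (2)*R1:  [  0  -2  -1   2 ]
R4 <- R4 - (1)*R1:  [ 0  2  1  2 ]
R3 <- R3 - (-2)*R2:  [  0   0  -5   4 ]
R4 <- R4 - (2)*R2:  [ 0  0  5  0 ]
R4 <- R4 - (-1)*R3:  [ 0  0  0  4 ]
Row echelon form:
[ 4  -1   4  -6 ]
[ 0   1  -2   1 ]
[ 0   0  -5   4 ]
[ 0   0   0   4 ]

REF = [4 -1 4 -6; 0 1 -2 1; 0 0 -5 4; 0 0 0 4]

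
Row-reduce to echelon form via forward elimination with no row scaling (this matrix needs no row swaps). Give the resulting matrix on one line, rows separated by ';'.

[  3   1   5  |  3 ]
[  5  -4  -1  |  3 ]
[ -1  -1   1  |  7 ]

REF = [3 1 5 3; 0 -17/3 -28/3 -2; 0 0 64/17 140/17]

Forward elimination:
R2 <- R2 - (5/3)*R1:  [     0  -17/3  -28/3     -2 ]
R3 <- R3 - (-1/3)*R1:  [    0  -2/3   8/3     8 ]
R3 <- R3 - (2/17)*R2:  [      0       0   64/17  140/17 ]
Row echelon form:
[ 3      1      5  |       3 ]
[ 0  -17/3  -28/3  |      -2 ]
[ 0      0  64/17  |  140/17 ]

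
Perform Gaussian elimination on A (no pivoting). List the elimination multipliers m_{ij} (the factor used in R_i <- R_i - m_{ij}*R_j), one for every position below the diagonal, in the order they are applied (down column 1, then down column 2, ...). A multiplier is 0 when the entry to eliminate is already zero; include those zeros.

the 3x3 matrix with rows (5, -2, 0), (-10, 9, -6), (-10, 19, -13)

Forward elimination:
R2 <- R2 - (-2)*R1:  [  0   5  -6 ]
R3 <- R3 - (-2)*R1:  [   0   15  -13 ]
R3 <- R3 - (3)*R2:  [ 0  0  5 ]
Multipliers (in order of application): m_{21} = -2, m_{31} = -2, m_{32} = 3

multipliers: -2, -2, 3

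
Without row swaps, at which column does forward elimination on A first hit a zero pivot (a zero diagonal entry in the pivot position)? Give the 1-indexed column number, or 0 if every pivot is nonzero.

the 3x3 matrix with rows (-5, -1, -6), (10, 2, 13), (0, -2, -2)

first zero-pivot column = 2

Naive forward elimination:
R2 <- R2 - (-2)*R1:  [ 0  0  1 ]
Matrix at this point:
[ -5  -1  -6 ]
[  0   0   1 ]
[  0  -2  -2 ]
Pivot entry (2,2) is zero but row 3 has -2 in column 2 -> naive elimination stops; a row interchange (e.g. R2 <-> R3) would be required here.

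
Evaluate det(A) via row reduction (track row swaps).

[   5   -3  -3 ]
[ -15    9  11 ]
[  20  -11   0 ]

det(A) = -10

Forward elimination:
R2 <- R2 - (-3)*R1:  [ 0  0  2 ]
R3 <- R3 - (4)*R1:  [  0   1  12 ]
R2 <-> R3   (pivot in column 2 was zero)
[ 5  -3  -3 ]
[ 0   1  12 ]
[ 0   0   2 ]
Upper-triangular form:
[ 5  -3  -3 ]
[ 0   1  12 ]
[ 0   0   2 ]
det(A) = (-1)^1 * (5) * (1) * (2) = -10  (1 row swap -> sign -1)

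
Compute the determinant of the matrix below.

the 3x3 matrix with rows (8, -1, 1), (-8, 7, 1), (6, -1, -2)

Forward elimination:
R2 <- R2 - (-1)*R1:  [ 0  6  2 ]
R3 <- R3 - (3/4)*R1:  [     0   -1/4  -11/4 ]
R3 <- R3 - (-1/24)*R2:  [    0     0  -8/3 ]
Upper-triangular form:
[ 8  -1     1 ]
[ 0   6     2 ]
[ 0   0  -8/3 ]
det(A) = (-1)^0 * (8) * (6) * (-8/3) = -128  (0 row swaps -> sign +1)

det(A) = -128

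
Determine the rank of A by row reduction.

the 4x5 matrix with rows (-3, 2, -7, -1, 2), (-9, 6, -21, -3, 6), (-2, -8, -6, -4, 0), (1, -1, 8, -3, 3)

rank(A) = 3

Row reduction:
R2 <- R2 - (3)*R1:  [ 0  0  0  0  0 ]
R3 <- R3 - (2/3)*R1:  [     0  -28/3   -4/3  -10/3   -4/3 ]
R4 <- R4 - (-1/3)*R1:  [     0   -1/3   17/3  -10/3   11/3 ]
R2 <-> R3   (pivot in column 2 was zero)
[ -3      2    -7     -1     2 ]
[  0  -28/3  -4/3  -10/3  -4/3 ]
[  0      0     0      0     0 ]
[  0   -1/3  17/3  -10/3  11/3 ]
R4 <- R4 - (1/28)*R2:  [      0       0    40/7  -45/14    26/7 ]
R3 <-> R4   (pivot in column 3 was zero)
[ -3      2    -7      -1     2 ]
[  0  -28/3  -4/3   -10/3  -4/3 ]
[  0      0  40/7  -45/14  26/7 ]
[  0      0     0       0     0 ]
Row echelon form:
[ -3      2    -7      -1     2 ]
[  0  -28/3  -4/3   -10/3  -4/3 ]
[  0      0  40/7  -45/14  26/7 ]
[  0      0     0       0     0 ]
Nonzero rows / pivot columns: 3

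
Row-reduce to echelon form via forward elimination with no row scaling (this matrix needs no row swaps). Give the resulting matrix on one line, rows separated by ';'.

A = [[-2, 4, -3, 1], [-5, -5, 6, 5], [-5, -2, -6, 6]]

REF = [-2 4 -3 1; 0 -15 27/2 5/2; 0 0 -93/10 3/2]

Forward elimination:
R2 <- R2 - (5/2)*R1:  [    0   -15  27/2   5/2 ]
R3 <- R3 - (5/2)*R1:  [   0  -12  3/2  7/2 ]
R3 <- R3 - (4/5)*R2:  [      0       0  -93/10     3/2 ]
Row echelon form:
[ -2    4      -3    1 ]
[  0  -15    27/2  5/2 ]
[  0    0  -93/10  3/2 ]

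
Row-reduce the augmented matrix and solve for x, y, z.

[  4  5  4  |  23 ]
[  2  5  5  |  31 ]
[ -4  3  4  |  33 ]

Forward elimination on [A|b]:
R2 <- R2 - (1/2)*R1:  [    0   5/2     3  39/2 ]
R3 <- R3 - (-1)*R1:  [  0   8   8  56 ]
R3 <- R3 - (16/5)*R2:  [     0      0   -8/5  -32/5 ]
Row echelon form:
[ 4    5     4  |     23 ]
[ 0  5/2     3  |   39/2 ]
[ 0    0  -8/5  |  -32/5 ]
Back-substitution:
z = (-32/5) / (-8/5) = 4
y = (39/2 - (3)*(4)) / (5/2) = 3
x = (23 - (5)*(3) - (4)*(4)) / 4 = -2

(-2, 3, 4)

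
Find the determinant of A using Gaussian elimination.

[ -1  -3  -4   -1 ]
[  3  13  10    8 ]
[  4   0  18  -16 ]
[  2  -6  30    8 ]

Forward elimination:
R2 <- R2 - (-3)*R1:  [  0   4  -2   5 ]
R3 <- R3 - (-4)*R1:  [   0  -12    2  -20 ]
R4 <- R4 - (-2)*R1:  [   0  -12   22    6 ]
R3 <- R3 - (-3)*R2:  [  0   0  -4  -5 ]
R4 <- R4 - (-3)*R2:  [  0   0  16  21 ]
R4 <- R4 - (-4)*R3:  [ 0  0  0  1 ]
Upper-triangular form:
[ -1  -3  -4  -1 ]
[  0   4  -2   5 ]
[  0   0  -4  -5 ]
[  0   0   0   1 ]
det(A) = (-1)^0 * (-1) * (4) * (-4) * (1) = 16  (0 row swaps -> sign +1)

det(A) = 16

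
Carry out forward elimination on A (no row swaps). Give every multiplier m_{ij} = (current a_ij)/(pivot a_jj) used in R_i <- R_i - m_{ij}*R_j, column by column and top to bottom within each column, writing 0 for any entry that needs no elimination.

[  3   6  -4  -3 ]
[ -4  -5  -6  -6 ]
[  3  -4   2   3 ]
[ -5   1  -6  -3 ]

multipliers: -4/3, 1, -5/3, -10/3, 11/3, -10/11

Forward elimination:
R2 <- R2 - (-4/3)*R1:  [     0      3  -34/3    -10 ]
R3 <- R3 - (1)*R1:  [   0  -10    6    6 ]
R4 <- R4 - (-5/3)*R1:  [     0     11  -38/3     -8 ]
R3 <- R3 - (-10/3)*R2:  [      0       0  -286/9   -82/3 ]
R4 <- R4 - (11/3)*R2:  [     0      0  260/9   86/3 ]
R4 <- R4 - (-10/11)*R3:  [     0      0      0  42/11 ]
Multipliers (in order of application): m_{21} = -4/3, m_{31} = 1, m_{41} = -5/3, m_{32} = -10/3, m_{42} = 11/3, m_{43} = -10/11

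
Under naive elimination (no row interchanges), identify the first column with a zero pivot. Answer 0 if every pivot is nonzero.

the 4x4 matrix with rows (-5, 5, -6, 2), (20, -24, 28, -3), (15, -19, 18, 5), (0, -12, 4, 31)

Naive forward elimination:
R2 <- R2 - (-4)*R1:  [  0  -4   4   5 ]
R3 <- R3 - (-3)*R1:  [  0  -4   0  11 ]
R3 <- R3 - (1)*R2:  [  0   0  -4   6 ]
R4 <- R4 - (3)*R2:  [  0   0  -8  16 ]
R4 <- R4 - (2)*R3:  [ 0  0  0  4 ]
All pivots nonzero; naive elimination completes without hitting a zero pivot.

first zero-pivot column = 0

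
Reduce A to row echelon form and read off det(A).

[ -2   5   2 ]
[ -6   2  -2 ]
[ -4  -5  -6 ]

det(A) = -20

Forward elimination:
R2 <- R2 - (3)*R1:  [   0  -13   -8 ]
R3 <- R3 - (2)*R1:  [   0  -15  -10 ]
R3 <- R3 - (15/13)*R2:  [      0       0  -10/13 ]
Upper-triangular form:
[ -2    5       2 ]
[  0  -13      -8 ]
[  0    0  -10/13 ]
det(A) = (-1)^0 * (-2) * (-13) * (-10/13) = -20  (0 row swaps -> sign +1)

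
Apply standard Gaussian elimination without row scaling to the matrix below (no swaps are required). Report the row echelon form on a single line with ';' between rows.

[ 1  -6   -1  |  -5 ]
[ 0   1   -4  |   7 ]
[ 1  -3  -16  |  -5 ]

REF = [1 -6 -1 -5; 0 1 -4 7; 0 0 -3 -21]

Forward elimination:
R3 <- R3 - (1)*R1:  [   0    3  -15    0 ]
R3 <- R3 - (3)*R2:  [   0    0   -3  -21 ]
Row echelon form:
[ 1  -6  -1  |   -5 ]
[ 0   1  -4  |    7 ]
[ 0   0  -3  |  -21 ]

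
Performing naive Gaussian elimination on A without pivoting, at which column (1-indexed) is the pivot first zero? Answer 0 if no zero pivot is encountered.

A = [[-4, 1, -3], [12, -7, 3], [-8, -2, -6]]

Naive forward elimination:
R2 <- R2 - (-3)*R1:  [  0  -4  -6 ]
R3 <- R3 - (2)*R1:  [  0  -4   0 ]
R3 <- R3 - (1)*R2:  [ 0  0  6 ]
All pivots nonzero; naive elimination completes without hitting a zero pivot.

first zero-pivot column = 0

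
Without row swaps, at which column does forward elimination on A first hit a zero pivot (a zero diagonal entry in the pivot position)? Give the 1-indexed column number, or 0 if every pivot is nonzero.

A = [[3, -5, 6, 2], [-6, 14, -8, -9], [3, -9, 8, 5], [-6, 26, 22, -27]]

Naive forward elimination:
R2 <- R2 - (-2)*R1:  [  0   4   4  -5 ]
R3 <- R3 - (1)*R1:  [  0  -4   2   3 ]
R4 <- R4 - (-2)*R1:  [   0   16   34  -23 ]
R3 <- R3 - (-1)*R2:  [  0   0   6  -2 ]
R4 <- R4 - (4)*R2:  [  0   0  18  -3 ]
R4 <- R4 - (3)*R3:  [ 0  0  0  3 ]
All pivots nonzero; naive elimination completes without hitting a zero pivot.

first zero-pivot column = 0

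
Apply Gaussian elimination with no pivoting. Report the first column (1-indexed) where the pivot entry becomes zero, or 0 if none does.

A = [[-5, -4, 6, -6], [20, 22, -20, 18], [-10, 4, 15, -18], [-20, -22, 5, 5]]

first zero-pivot column = 0

Naive forward elimination:
R2 <- R2 - (-4)*R1:  [  0   6   4  -6 ]
R3 <- R3 - (2)*R1:  [  0  12   3  -6 ]
R4 <- R4 - (4)*R1:  [   0   -6  -19   29 ]
R3 <- R3 - (2)*R2:  [  0   0  -5   6 ]
R4 <- R4 - (-1)*R2:  [   0    0  -15   23 ]
R4 <- R4 - (3)*R3:  [ 0  0  0  5 ]
All pivots nonzero; naive elimination completes without hitting a zero pivot.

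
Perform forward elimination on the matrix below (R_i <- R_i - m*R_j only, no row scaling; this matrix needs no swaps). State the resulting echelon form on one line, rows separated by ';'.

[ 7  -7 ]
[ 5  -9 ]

REF = [7 -7; 0 -4]

Forward elimination:
R2 <- R2 - (5/7)*R1:  [  0  -4 ]
Row echelon form:
[ 7  -7 ]
[ 0  -4 ]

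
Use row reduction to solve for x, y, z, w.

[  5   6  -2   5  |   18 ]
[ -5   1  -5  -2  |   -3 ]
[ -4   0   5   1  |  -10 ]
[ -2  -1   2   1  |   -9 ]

(2, 3, 0, -2)

Forward elimination on [A|b]:
R2 <- R2 - (-1)*R1:  [  0   7  -7   3  15 ]
R3 <- R3 - (-4/5)*R1:  [    0  24/5  17/5     5  22/5 ]
R4 <- R4 - (-2/5)*R1:  [    0   7/5   6/5     3  -9/5 ]
R3 <- R3 - (24/35)*R2:  [       0        0     41/5   103/35  -206/35 ]
R4 <- R4 - (1/5)*R2:  [     0      0   13/5   12/5  -24/5 ]
R4 <- R4 - (13/41)*R3:  [        0         0         0   421/287  -842/287 ]
Row echelon form:
[ 5  6    -2        5  |        18 ]
[ 0  7    -7        3  |        15 ]
[ 0  0  41/5   103/35  |   -206/35 ]
[ 0  0     0  421/287  |  -842/287 ]
Back-substitution:
w = (-842/287) / (421/287) = -2
z = (-206/35 - (103/35)*(-2)) / (41/5) = 0
y = (15 - (-7)*(0) - (3)*(-2)) / 7 = 3
x = (18 - (6)*(3) - (-2)*(0) - (5)*(-2)) / 5 = 2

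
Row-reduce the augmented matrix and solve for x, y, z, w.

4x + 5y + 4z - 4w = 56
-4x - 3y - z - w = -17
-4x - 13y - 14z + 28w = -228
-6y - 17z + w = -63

(2, 4, 2, -5)

Forward elimination on [A|b]:
R2 <- R2 - (-1)*R1:  [  0   2   3  -5  39 ]
R3 <- R3 - (-1)*R1:  [    0    -8   -10    24  -172 ]
R3 <- R3 - (-4)*R2:  [   0    0    2    4  -16 ]
R4 <- R4 - (-3)*R2:  [   0    0   -8  -14   54 ]
R4 <- R4 - (-4)*R3:  [   0    0    0    2  -10 ]
Row echelon form:
[ 4  5  4  -4  |   56 ]
[ 0  2  3  -5  |   39 ]
[ 0  0  2   4  |  -16 ]
[ 0  0  0   2  |  -10 ]
Back-substitution:
w = (-10) / 2 = -5
z = (-16 - (4)*(-5)) / 2 = 2
y = (39 - (3)*(2) - (-5)*(-5)) / 2 = 4
x = (56 - (5)*(4) - (4)*(2) - (-4)*(-5)) / 4 = 2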